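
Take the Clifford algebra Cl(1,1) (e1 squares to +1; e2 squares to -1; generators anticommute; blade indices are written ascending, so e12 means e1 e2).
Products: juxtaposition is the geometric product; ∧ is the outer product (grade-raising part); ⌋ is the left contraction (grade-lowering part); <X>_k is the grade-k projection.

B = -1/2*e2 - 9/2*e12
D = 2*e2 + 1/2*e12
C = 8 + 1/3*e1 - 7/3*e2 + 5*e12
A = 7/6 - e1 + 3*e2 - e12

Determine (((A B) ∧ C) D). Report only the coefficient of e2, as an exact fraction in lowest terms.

step 1: 6 - 14*e1 + 47/12*e2 - 19/4*e12
step 2: 48 - 110*e1 + 52/3*e2 + 841/36*e12
step 3: -1655/72 - 685/18*e1 + 41*e2 - 196*e12
Answer: 41


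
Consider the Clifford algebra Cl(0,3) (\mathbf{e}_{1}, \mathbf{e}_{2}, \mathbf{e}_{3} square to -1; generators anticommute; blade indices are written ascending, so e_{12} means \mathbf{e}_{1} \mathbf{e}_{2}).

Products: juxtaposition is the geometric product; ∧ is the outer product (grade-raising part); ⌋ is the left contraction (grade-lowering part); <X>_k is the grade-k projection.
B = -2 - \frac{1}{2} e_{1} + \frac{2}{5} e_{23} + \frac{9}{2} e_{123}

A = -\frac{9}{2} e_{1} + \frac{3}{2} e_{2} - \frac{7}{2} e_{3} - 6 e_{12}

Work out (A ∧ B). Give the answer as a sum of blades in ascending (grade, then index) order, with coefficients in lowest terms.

step 1: 9 e_{1} - 3 e_{2} + 7 e_{3} + \frac{51}{4} e_{12} - \frac{7}{4} e_{13} - \frac{9}{5} e_{123}
Answer: 9 e_{1} - 3 e_{2} + 7 e_{3} + \frac{51}{4} e_{12} - \frac{7}{4} e_{13} - \frac{9}{5} e_{123}


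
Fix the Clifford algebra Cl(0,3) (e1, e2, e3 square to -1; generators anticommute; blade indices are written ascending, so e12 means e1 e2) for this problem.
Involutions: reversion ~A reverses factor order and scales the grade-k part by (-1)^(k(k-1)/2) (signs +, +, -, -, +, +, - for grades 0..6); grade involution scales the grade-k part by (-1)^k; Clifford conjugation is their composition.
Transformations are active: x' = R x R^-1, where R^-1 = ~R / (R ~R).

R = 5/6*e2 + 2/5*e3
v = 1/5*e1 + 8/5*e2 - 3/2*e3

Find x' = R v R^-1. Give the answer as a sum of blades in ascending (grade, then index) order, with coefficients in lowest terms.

~R = 5/6*e2 + 2/5*e3, and R ~R = -769/900, so R^-1 = ~R / (-769/900).
R v = -11/15 - 1/6*e12 - 2/25*e13 - 189/100*e23
Answer: -1/5*e1 - 652/3845*e2 + 3363/1538*e3


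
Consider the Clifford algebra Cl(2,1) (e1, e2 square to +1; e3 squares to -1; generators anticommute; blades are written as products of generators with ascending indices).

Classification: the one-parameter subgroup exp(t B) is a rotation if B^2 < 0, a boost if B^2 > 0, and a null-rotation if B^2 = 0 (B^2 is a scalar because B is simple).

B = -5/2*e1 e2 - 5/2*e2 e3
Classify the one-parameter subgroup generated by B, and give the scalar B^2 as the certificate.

B^2 term by term: the squares give (-5/2)^2*(e1 e2)^2 + (-5/2)^2*(e2 e3)^2 = 25/4*(-1) + 25/4*(+1) = 0 (each basis 2-blade squares to minus the product of its generators' squares); cross terms between blades sharing an index anticommute and cancel. So B^2 = 0.
Answer: null-rotation, certificate B^2 = 0. The class reads off the invariant scalar 0 directly.


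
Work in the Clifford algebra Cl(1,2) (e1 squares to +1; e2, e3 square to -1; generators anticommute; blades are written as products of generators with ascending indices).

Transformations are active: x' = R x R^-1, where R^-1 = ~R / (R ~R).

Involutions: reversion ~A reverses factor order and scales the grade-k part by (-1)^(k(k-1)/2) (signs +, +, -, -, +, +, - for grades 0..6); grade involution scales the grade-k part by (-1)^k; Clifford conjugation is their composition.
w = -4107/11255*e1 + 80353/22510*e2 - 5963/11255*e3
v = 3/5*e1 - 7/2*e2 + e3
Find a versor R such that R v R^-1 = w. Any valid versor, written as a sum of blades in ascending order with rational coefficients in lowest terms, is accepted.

R = v + w = 2646/11255*e1 + 784/11255*e2 + 5292/11255*e3 works: the equal norms (-1289/100) guarantee its sandwich swaps v into w.
Answer: 2646/11255*e1 + 784/11255*e2 + 5292/11255*e3


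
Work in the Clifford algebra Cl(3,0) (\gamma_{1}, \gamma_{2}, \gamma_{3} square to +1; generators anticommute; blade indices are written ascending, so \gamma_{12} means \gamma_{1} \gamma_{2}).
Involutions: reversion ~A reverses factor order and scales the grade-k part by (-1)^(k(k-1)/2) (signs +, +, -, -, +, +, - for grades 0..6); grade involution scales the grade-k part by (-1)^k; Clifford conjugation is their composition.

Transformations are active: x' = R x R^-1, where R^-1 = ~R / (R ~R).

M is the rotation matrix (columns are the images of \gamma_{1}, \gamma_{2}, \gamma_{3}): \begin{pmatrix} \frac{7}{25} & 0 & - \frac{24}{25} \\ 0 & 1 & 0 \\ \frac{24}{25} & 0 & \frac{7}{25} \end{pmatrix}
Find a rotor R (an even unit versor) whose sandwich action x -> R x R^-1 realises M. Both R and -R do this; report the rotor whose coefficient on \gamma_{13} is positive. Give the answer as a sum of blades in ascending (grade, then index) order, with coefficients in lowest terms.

Method: write R = a + b12*\gamma_{12} + b13*\gamma_{13} + b23*\gamma_{23} with a^2 + b12^2 + b13^2 + b23^2 = 1 (so R^-1 = ~R). Expanding the columns R e_j ~R gives tr M = 4a^2 - 1 and, from the antisymmetric part, M21 - M12 = -4a*b12, M13 - M31 = 4a*b13, M32 - M23 = -4a*b23.
Here tr M = \frac{39}{25}, so a^2 = (1 + tr M)/4 = \frac{16}{25} and a = ±\frac{4}{5}. Taking a = \frac{4}{5}: M21 - M12 = 0, M13 - M31 = -\frac{48}{25}, M32 - M23 = 0, giving b12 = 0, b13 = -\frac{3}{5}, b23 = 0, i.e. R = \frac{4}{5} - \frac{3}{5} \gamma_{13}.
Its \gamma_{13} coefficient is negative, so report the other preimage -R.
Answer: -\frac{4}{5} + \frac{3}{5} \gamma_{13}. Uniqueness: Spin(3) -> SO(3) maps R and -R to the same rotation of trace \frac{39}{25}; fixing the sign of the \gamma_{13} coefficient removes the ambiguity.


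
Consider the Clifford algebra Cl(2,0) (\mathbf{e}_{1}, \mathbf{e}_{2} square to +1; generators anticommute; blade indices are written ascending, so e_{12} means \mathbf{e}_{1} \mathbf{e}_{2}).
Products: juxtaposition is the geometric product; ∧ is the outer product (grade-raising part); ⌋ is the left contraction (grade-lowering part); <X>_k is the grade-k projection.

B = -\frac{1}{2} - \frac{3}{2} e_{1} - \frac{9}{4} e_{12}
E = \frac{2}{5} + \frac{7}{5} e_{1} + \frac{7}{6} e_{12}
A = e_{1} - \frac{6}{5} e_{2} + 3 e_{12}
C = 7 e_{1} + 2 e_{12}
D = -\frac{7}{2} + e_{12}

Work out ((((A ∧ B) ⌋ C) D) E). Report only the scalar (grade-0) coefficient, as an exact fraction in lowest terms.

step 1: -\frac{1}{2} e_{1} + \frac{3}{5} e_{2} - \frac{33}{10} e_{12}
step 2: \frac{31}{10} - \frac{6}{5} e_{1} - e_{2}
step 3: -\frac{217}{20} + \frac{26}{5} e_{1} + \frac{23}{10} e_{2} + \frac{31}{10} e_{12}
step 4: -\frac{203}{300} - \frac{2369}{150} e_{1} + \frac{397}{150} e_{2} - \frac{8783}{600} e_{12}
Answer: -\frac{203}{300}


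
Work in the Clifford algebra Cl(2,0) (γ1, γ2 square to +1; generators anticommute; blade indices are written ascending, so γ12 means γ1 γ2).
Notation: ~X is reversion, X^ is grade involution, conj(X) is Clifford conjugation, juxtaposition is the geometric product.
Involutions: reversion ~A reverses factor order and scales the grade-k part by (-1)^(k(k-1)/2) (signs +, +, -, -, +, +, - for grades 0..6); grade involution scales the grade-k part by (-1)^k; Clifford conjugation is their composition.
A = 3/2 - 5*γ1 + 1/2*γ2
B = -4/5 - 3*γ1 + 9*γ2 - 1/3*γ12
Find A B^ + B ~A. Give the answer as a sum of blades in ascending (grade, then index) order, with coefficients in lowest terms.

first term: -207/10 + 26/3*γ1 - 367/30*γ2 + 43*γ12
second term: 183/10 - 2/3*γ1 + 343/30*γ2 + 43*γ12
Answer: -12/5 + 8*γ1 - 4/5*γ2 + 86*γ12


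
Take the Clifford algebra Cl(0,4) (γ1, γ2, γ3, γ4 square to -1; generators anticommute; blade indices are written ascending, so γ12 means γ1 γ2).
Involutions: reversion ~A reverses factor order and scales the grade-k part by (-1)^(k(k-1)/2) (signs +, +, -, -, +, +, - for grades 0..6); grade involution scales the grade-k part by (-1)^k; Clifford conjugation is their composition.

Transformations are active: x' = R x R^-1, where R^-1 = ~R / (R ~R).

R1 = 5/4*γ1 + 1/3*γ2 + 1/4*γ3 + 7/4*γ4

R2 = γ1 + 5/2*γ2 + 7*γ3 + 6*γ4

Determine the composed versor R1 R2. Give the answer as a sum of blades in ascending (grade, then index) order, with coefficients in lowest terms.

Distribute over the terms of R1 (each basis-blade product reordered to ascending indices, repeated generators contracted through their squares):
(5/4*γ1) R2 = -5/4 + 25/8*γ12 + 35/4*γ13 + 15/2*γ14
(1/3*γ2) R2 = -5/6 - 1/3*γ12 + 7/3*γ23 + 2*γ24
(1/4*γ3) R2 = -7/4 - 1/4*γ13 - 5/8*γ23 + 3/2*γ34
(7/4*γ4) R2 = -21/2 - 7/4*γ14 - 35/8*γ24 - 49/4*γ34
Summing the partial products and collecting blades:
Answer: -43/3 + 67/24*γ12 + 17/2*γ13 + 23/4*γ14 + 41/24*γ23 - 19/8*γ24 - 43/4*γ34


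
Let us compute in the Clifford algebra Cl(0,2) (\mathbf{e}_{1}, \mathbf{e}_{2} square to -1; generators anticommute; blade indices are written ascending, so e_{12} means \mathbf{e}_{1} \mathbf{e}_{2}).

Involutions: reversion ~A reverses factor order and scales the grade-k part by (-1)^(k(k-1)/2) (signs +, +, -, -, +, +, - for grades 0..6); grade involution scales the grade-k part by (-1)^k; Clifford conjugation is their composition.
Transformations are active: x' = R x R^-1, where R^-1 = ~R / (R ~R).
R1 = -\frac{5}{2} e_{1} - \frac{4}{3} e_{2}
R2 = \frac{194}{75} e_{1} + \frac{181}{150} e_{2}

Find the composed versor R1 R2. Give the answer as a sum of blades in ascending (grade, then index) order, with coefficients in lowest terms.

Distribute over the terms of R1 (each basis-blade product reordered to ascending indices, repeated generators contracted through their squares):
(-\frac{5}{2} e_{1}) R2 = \frac{97}{15} - \frac{181}{60} e_{12}
(-\frac{4}{3} e_{2}) R2 = \frac{362}{225} + \frac{776}{225} e_{12}
Summing the partial products and collecting blades:
Answer: \frac{1817}{225} + \frac{389}{900} e_{12}


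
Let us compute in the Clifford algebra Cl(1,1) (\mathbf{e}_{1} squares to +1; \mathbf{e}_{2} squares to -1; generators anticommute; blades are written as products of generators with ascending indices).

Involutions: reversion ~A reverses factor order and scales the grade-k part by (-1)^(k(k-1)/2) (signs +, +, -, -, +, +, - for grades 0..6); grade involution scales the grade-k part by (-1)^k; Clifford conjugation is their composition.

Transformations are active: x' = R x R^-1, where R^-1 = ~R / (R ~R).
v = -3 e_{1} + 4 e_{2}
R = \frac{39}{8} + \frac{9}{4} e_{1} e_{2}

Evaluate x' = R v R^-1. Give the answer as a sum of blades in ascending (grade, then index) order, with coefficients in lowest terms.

~R = \frac{39}{8} - \frac{9}{4} e_{1} e_{2}, and R ~R = \frac{1197}{64}, so R^-1 = ~R / (\frac{1197}{64}).
R v = -\frac{189}{8} e_{1} + \frac{105}{4} e_{2}
Answer: -\frac{177}{19} e_{1} + \frac{184}{19} e_{2}


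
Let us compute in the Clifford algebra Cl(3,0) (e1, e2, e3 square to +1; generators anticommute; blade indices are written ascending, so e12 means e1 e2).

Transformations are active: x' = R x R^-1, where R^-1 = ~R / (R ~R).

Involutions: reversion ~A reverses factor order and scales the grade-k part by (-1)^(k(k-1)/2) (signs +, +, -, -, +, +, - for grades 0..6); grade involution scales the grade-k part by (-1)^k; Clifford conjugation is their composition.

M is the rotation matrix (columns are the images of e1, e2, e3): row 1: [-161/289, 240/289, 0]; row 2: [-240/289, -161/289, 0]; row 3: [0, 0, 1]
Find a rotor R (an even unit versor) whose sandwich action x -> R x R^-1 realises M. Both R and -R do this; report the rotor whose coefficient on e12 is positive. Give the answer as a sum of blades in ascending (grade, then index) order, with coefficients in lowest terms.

Method: write R = a + b12*e12 + b13*e13 + b23*e23 with a^2 + b12^2 + b13^2 + b23^2 = 1 (so R^-1 = ~R). Expanding the columns R e_j ~R gives tr M = 4a^2 - 1 and, from the antisymmetric part, M21 - M12 = -4a*b12, M13 - M31 = 4a*b13, M32 - M23 = -4a*b23.
Here tr M = -33/289, so a^2 = (1 + tr M)/4 = 64/289 and a = ±8/17. Taking a = 8/17: M21 - M12 = -480/289, M13 - M31 = 0, M32 - M23 = 0, giving b12 = 15/17, b13 = 0, b23 = 0, i.e. R = 8/17 + 15/17*e12.
Its e12 coefficient is already positive.
Answer: 8/17 + 15/17*e12. Why the constraint matters: R and -R act identically through the sandwich — M has trace -33/289 either way — so only the sign condition on e12 picks one of the two preimages.


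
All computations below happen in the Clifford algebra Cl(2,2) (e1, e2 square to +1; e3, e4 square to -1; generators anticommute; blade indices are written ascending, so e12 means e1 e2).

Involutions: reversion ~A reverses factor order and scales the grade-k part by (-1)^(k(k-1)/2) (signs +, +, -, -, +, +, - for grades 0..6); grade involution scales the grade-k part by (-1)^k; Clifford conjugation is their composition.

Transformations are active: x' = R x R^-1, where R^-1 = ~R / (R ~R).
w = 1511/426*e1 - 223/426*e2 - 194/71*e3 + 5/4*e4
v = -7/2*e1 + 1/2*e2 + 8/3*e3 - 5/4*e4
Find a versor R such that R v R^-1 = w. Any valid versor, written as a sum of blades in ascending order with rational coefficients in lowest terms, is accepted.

A norm check does it: q(v) = q(w) = 551/144, hence R = v + w = 10/213*e1 - 5/213*e2 - 14/213*e3 realises the map — parallel part kept, (v - w)/2 negated, v carried to w.
Answer: 10/213*e1 - 5/213*e2 - 14/213*e3


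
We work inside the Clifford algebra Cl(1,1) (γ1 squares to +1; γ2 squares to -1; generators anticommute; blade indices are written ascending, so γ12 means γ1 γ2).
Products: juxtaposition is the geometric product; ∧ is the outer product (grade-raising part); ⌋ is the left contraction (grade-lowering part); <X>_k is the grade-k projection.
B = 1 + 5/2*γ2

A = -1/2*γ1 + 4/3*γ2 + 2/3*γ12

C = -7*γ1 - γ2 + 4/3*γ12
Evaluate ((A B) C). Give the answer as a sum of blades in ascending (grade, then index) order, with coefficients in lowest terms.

step 1: -10/3 - 13/6*γ1 + 4/3*γ2 - 7/12*γ12
step 2: 283/18 + 883/36*γ1 - 131/36*γ2 + 127/18*γ12
Answer: 283/18 + 883/36*γ1 - 131/36*γ2 + 127/18*γ12


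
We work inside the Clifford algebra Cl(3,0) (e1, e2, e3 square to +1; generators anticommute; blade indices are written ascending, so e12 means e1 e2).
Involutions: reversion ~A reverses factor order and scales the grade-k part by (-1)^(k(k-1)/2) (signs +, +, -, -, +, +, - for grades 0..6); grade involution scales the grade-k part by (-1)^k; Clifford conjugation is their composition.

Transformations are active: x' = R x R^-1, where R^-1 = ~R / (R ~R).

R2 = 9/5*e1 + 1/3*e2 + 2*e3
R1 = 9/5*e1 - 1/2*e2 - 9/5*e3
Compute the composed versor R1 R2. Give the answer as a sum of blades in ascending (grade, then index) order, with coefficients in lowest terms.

Distribute over the terms of R1 (each basis-blade product reordered to ascending indices, repeated generators contracted through their squares):
(9/5*e1) R2 = 81/25 + 3/5*e12 + 18/5*e13
(-1/2*e2) R2 = -1/6 + 9/10*e12 - e23
(-9/5*e3) R2 = -18/5 + 81/25*e13 + 3/5*e23
Summing the partial products and collecting blades:
Answer: -79/150 + 3/2*e12 + 171/25*e13 - 2/5*e23


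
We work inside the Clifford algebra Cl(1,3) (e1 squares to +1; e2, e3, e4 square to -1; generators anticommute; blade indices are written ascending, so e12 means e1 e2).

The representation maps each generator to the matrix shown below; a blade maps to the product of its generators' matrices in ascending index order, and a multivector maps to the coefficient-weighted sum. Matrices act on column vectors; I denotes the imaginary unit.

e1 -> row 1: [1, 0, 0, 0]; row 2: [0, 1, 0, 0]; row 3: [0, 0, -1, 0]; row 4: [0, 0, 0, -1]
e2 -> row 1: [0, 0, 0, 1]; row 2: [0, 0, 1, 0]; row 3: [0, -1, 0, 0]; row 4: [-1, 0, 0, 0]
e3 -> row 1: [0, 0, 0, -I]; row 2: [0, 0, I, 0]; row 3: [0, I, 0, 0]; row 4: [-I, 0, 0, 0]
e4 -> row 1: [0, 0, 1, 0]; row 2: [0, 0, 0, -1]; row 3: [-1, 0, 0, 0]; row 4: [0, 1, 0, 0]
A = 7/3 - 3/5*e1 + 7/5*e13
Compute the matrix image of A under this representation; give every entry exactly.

Bivector images (products of the table entries): rho(e13) = rho(e1)rho(e3) = row 1: [0, 0, 0, -I]; row 2: [0, 0, I, 0]; row 3: [0, -I, 0, 0]; row 4: [I, 0, 0, 0].
M = (7/3)*1 + (-3/5)*rho(e1) + (7/5)*rho(e13), summed entrywise (1 is the identity matrix):
Answer: row 1: [26/15, 0, 0, -7*I/5]; row 2: [0, 26/15, 7*I/5, 0]; row 3: [0, -7*I/5, 44/15, 0]; row 4: [7*I/5, 0, 0, 44/15]


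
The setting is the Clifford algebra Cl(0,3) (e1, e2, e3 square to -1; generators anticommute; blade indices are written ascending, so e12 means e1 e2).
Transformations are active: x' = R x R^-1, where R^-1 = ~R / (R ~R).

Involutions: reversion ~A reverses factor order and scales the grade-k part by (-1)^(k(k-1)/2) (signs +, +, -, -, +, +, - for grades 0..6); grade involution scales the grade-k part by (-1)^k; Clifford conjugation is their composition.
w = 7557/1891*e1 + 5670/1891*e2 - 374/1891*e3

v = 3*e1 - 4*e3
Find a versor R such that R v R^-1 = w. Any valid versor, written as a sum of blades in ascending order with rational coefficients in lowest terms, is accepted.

Construction: equal norms (both -25) license R = v + w = 13230/1891*e1 + 5670/1891*e2 - 7938/1891*e3 — nothing changes along that direction, while (v - w)/2 changes sign, so v maps onto w.
Answer: 13230/1891*e1 + 5670/1891*e2 - 7938/1891*e3


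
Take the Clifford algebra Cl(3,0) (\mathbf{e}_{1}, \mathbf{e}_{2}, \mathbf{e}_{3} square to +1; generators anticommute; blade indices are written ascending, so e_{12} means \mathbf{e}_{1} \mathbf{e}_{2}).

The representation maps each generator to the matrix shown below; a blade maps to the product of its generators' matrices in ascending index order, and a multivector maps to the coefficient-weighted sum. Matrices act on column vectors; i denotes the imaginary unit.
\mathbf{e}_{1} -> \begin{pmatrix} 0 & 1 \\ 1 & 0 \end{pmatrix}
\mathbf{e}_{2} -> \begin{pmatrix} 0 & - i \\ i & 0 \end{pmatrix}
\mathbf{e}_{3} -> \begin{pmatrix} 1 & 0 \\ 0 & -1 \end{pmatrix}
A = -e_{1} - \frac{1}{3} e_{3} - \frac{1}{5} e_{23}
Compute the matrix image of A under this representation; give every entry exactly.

Bivector images (products of the table entries): rho(e_{23}) = rho(\mathbf{e}_{2})rho(\mathbf{e}_{3}) = \begin{pmatrix} 0 & i \\ i & 0 \end{pmatrix}.
M = (-1)*rho(e_{1}) + (-\frac{1}{3})*rho(e_{3}) + (-\frac{1}{5})*rho(e_{23}), summed entrywise:
Answer: \begin{pmatrix} - \frac{1}{3} & -1 - \frac{i}{5} \\ -1 - \frac{i}{5} & \frac{1}{3} \end{pmatrix}


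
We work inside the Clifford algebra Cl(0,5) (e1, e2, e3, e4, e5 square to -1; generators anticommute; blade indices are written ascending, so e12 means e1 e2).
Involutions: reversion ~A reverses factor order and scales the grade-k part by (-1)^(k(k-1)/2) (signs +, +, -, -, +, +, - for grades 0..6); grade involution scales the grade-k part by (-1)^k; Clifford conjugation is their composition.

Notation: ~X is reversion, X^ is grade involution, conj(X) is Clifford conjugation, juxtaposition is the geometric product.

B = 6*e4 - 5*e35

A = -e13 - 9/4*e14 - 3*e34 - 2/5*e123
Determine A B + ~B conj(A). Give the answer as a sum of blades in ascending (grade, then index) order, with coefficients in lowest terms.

first term: 27/2*e1 + 18*e3 - 5*e15 + 15*e45 - 2*e125 - 6*e134 - 12/5*e1234 - 45/4*e1345
second term: 27/2*e1 + 18*e3 + 5*e15 - 15*e45 - 2*e125 + 6*e134 + 12/5*e1234 - 45/4*e1345
Answer: 27*e1 + 36*e3 - 4*e125 - 45/2*e1345


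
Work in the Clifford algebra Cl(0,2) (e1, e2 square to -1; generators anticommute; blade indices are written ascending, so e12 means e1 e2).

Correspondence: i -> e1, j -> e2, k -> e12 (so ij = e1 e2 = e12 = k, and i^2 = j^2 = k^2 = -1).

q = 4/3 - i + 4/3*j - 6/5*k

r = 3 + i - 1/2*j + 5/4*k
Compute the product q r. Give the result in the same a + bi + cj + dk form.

In blades: q = 4/3 - e1 + 4/3*e2 - 6/5*e12, r = 3 + e1 - 1/2*e2 + 5/4*e12.
Distribute q over r term by term (generator squares from the signature, products reordered to ascending indices): (4/3)*r = 4 + 4/3*e1 - 2/3*e2 + 5/3*e12; (-e1)*r = 1 - 3*e1 + 5/4*e2 + 1/2*e12; (4/3*e2)*r = 2/3 + 5/3*e1 + 4*e2 - 4/3*e12; (-6/5*e12)*r = 3/2 - 3/5*e1 - 6/5*e2 - 18/5*e12.
Sum: 43/6 - 3/5*e1 + 203/60*e2 - 83/30*e12; translating back through the correspondence:
Answer: 43/6 - 3/5*i + 203/60*j - 83/30*k


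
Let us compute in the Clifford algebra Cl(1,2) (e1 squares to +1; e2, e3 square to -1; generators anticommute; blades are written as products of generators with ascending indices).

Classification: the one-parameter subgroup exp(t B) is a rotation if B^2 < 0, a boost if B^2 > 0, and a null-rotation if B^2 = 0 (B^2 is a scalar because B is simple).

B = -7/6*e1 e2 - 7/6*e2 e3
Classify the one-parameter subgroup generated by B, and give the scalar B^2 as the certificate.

B^2 term by term: the squares give (-7/6)^2*(e1 e2)^2 + (-7/6)^2*(e2 e3)^2 = 49/36*(+1) + 49/36*(-1) = 0 (each basis 2-blade squares to minus the product of its generators' squares); cross terms between blades sharing an index anticommute and cancel. So B^2 = 0.
Answer: null-rotation, certificate B^2 = 0. Note: conjugating B changes its blade decomposition but never the scalar B^2 = 0, whose sign settles the classification.


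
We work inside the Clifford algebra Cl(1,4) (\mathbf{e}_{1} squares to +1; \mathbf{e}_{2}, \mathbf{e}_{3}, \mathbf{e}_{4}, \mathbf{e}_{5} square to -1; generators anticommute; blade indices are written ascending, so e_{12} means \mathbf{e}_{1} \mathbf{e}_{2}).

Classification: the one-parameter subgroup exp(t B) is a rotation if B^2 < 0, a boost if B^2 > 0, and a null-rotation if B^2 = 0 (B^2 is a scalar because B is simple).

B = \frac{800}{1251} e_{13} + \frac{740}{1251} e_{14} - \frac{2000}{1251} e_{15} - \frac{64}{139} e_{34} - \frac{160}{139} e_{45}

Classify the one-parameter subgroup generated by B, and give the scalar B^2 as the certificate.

B^2 term by term: the squares give (\frac{800}{1251})^2*(e_{13})^2 + (\frac{740}{1251})^2*(e_{14})^2 + (-\frac{2000}{1251})^2*(e_{15})^2 + (-\frac{64}{139})^2*(e_{34})^2 + (-\frac{160}{139})^2*(e_{45})^2 = \frac{640000}{1565001}*(+1) + \frac{547600}{1565001}*(+1) + \frac{4000000}{1565001}*(+1) + \frac{4096}{19321}*(-1) + \frac{25600}{19321}*(-1) = \frac{16}{9} (each basis 2-blade squares to minus the product of its generators' squares); cross terms between blades sharing an index anticommute and cancel; the commuting (index-disjoint) pairs give grade-4 terms 2*c*c'*(blade product), which cancel blade by blade — e_{1345}: -\frac{256000}{173889} + \frac{256000}{173889} = 0 — confirming B is simple. So B^2 = \frac{16}{9}.
Answer: boost, certificate B^2 = \frac{16}{9}. No conjugation can change B^2 = \frac{16}{9}; the sign gives the class.


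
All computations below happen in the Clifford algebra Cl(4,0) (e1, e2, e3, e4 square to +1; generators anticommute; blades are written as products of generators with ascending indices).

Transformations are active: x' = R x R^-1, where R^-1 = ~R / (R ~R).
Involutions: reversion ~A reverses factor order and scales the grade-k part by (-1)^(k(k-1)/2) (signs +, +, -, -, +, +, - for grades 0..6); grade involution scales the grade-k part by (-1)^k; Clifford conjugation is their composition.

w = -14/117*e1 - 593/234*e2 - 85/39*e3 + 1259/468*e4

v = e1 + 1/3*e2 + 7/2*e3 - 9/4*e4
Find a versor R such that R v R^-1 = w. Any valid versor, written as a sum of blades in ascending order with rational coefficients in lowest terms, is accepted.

Why this works: both vectors square to 2653/144, so q(v) = q(w) and R = v + w = 103/117*e1 - 515/234*e2 + 103/78*e3 + 103/234*e4 carries v to w — its own direction survives, the complement (v - w)/2 flips.
Answer: 103/117*e1 - 515/234*e2 + 103/78*e3 + 103/234*e4


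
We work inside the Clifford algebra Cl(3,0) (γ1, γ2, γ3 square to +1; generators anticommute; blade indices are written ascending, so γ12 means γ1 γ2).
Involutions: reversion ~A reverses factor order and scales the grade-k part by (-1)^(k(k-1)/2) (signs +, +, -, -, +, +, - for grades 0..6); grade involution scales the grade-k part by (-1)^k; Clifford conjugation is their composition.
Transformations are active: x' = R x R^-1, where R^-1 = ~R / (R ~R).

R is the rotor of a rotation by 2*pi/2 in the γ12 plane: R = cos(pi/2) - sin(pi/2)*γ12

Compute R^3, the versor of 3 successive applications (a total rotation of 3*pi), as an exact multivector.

Rotor phase runs at HALF the rotation angle; powers of one rotor simply add phase, so after 3 steps in γ12 the phase is 3*pi/2 = 3*pi/2 and R^3 = cos(3*pi/2) - sin(3*pi/2)*γ12.
cos(3*pi/2) = 0 and sin(3*pi/2) = -1, so R^3 = γ12. The net rotation is 1*pi (after discarding 1 full turn, each of which contributes a factor -1 to the rotor); the rotor keeps the half-angle phase exactly.
Answer: γ12


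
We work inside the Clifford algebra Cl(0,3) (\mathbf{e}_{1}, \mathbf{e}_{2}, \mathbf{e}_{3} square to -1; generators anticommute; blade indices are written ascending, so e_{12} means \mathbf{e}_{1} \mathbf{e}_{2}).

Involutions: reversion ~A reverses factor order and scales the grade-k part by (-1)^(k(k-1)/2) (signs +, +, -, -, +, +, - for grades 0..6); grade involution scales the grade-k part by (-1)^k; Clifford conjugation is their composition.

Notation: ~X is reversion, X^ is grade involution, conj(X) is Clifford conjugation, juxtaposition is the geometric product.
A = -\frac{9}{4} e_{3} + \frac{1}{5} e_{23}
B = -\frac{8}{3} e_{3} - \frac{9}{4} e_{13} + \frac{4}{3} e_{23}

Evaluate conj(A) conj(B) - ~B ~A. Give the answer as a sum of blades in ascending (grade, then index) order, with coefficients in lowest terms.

first term: -\frac{94}{15} + \frac{81}{16} e_{1} - \frac{37}{15} e_{2} + \frac{9}{20} e_{12}
second term: -\frac{94}{15} + \frac{81}{16} e_{1} - \frac{37}{15} e_{2} - \frac{9}{20} e_{12}
Answer: \frac{9}{10} e_{12}


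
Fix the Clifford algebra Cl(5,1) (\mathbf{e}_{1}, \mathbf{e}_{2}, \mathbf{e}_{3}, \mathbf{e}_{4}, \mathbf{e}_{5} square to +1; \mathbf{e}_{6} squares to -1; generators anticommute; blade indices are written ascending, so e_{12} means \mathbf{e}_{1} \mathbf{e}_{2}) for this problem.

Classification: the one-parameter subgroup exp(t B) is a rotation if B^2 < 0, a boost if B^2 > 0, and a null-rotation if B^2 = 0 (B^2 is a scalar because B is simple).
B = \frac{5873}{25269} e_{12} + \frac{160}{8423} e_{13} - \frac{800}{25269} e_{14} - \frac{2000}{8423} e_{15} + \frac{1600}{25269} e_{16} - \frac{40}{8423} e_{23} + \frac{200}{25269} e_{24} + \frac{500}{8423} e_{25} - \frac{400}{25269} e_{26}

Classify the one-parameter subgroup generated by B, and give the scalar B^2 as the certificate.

B^2 term by term: the squares give (\frac{5873}{25269})^2*(e_{12})^2 + (\frac{160}{8423})^2*(e_{13})^2 + (-\frac{800}{25269})^2*(e_{14})^2 + (-\frac{2000}{8423})^2*(e_{15})^2 + (\frac{1600}{25269})^2*(e_{16})^2 + (-\frac{40}{8423})^2*(e_{23})^2 + (\frac{200}{25269})^2*(e_{24})^2 + (\frac{500}{8423})^2*(e_{25})^2 + (-\frac{400}{25269})^2*(e_{26})^2 = \frac{34492129}{638522361}*(-1) + \frac{25600}{70946929}*(-1) + \frac{640000}{638522361}*(-1) + \frac{4000000}{70946929}*(-1) + \frac{2560000}{638522361}*(+1) + \frac{1600}{70946929}*(-1) + \frac{40000}{638522361}*(-1) + \frac{250000}{70946929}*(-1) + \frac{160000}{638522361}*(+1) = -\frac{1}{9} (each basis 2-blade squares to minus the product of its generators' squares); cross terms between blades sharing an index anticommute and cancel; the commuting (index-disjoint) pairs give grade-4 terms 2*c*c'*(blade product), which cancel blade by blade — e_{1234}: -\frac{64000}{212840787} + \frac{64000}{212840787} = 0; e_{1235}: -\frac{160000}{70946929} + \frac{160000}{70946929} = 0; e_{1236}: \frac{128000}{212840787} - \frac{128000}{212840787} = 0; e_{1245}: \frac{800000}{212840787} - \frac{800000}{212840787} = 0; e_{1246}: -\frac{640000}{638522361} + \frac{640000}{638522361} = 0; e_{1256}: -\frac{1600000}{212840787} + \frac{1600000}{212840787} = 0 — confirming B is simple. So B^2 = -\frac{1}{9}.
Answer: rotation, certificate B^2 = -\frac{1}{9}. Why this suffices: the scalar -\frac{1}{9} survives any versor conjugation, so its sign alone determines the class however B is presented.


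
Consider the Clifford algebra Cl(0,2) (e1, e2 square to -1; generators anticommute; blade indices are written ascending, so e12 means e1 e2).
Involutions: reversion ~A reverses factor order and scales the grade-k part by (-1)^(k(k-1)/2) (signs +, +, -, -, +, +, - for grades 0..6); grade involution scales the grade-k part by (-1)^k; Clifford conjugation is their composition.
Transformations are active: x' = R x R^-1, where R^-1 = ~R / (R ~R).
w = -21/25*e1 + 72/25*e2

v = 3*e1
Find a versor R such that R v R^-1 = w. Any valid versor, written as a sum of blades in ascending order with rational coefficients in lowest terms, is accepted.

The midline construction: v and w both square to -9, so reflecting in their sum 54/25*e1 + 72/25*e2 exchanges them.
Answer: 54/25*e1 + 72/25*e2


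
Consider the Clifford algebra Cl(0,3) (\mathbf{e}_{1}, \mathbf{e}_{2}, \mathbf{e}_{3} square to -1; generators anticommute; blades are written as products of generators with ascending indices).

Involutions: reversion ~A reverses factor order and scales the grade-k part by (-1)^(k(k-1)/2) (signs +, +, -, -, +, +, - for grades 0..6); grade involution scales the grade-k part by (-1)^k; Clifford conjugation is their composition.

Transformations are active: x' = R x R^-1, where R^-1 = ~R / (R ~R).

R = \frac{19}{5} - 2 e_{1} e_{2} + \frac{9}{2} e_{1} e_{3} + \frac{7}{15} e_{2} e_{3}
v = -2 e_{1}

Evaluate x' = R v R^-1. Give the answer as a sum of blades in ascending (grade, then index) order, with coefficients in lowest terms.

~R = \frac{19}{5} + 2 e_{1} e_{2} - \frac{9}{2} e_{1} e_{3} - \frac{7}{15} e_{2} e_{3}, and R ~R = \frac{35017}{900}, so R^-1 = ~R / (\frac{35017}{900}).
R v = -\frac{38}{5} e_{1} + 4 e_{2} - 9 e_{3} - \frac{14}{15} e_{1} e_{2} e_{3}
Answer: \frac{178}{361} e_{1} + \frac{360}{361} e_{2} - \frac{600}{361} e_{3}


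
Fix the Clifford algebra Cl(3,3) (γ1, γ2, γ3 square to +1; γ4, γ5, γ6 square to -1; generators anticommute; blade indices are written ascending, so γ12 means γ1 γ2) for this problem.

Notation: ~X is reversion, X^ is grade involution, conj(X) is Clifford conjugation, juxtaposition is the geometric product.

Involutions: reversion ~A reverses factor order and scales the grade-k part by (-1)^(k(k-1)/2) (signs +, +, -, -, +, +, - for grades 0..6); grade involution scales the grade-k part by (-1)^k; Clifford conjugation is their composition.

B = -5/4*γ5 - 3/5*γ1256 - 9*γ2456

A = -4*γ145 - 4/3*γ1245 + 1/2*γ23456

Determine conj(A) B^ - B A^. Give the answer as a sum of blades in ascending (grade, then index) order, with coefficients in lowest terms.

first term: 9/2*γ3 + 5*γ14 - 12*γ16 + 4/5*γ46 + 5/3*γ124 - 36*γ126 + 3/10*γ134 - 12/5*γ246 - 5/8*γ2346
second term: 9/2*γ3 + 5*γ14 + 12*γ16 - 4/5*γ46 + 5/3*γ124 + 36*γ126 - 3/10*γ134 + 12/5*γ246 + 5/8*γ2346
Answer: -24*γ16 + 8/5*γ46 - 72*γ126 + 3/5*γ134 - 24/5*γ246 - 5/4*γ2346


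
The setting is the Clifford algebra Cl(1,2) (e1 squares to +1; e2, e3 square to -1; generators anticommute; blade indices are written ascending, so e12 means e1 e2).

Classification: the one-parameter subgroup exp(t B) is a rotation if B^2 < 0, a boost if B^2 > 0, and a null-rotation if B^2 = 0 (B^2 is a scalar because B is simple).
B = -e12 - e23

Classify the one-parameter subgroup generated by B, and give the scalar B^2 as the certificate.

B^2 term by term: the squares give (-1)^2*(e12)^2 + (-1)^2*(e23)^2 = 1*(+1) + 1*(-1) = 0 (each basis 2-blade squares to minus the product of its generators' squares); cross terms between blades sharing an index anticommute and cancel. So B^2 = 0.
Answer: null-rotation, certificate B^2 = 0. Certificate logic: 0 is a conjugation-invariant scalar, so its sign fixes rotation versus boost versus null-rotation outright.


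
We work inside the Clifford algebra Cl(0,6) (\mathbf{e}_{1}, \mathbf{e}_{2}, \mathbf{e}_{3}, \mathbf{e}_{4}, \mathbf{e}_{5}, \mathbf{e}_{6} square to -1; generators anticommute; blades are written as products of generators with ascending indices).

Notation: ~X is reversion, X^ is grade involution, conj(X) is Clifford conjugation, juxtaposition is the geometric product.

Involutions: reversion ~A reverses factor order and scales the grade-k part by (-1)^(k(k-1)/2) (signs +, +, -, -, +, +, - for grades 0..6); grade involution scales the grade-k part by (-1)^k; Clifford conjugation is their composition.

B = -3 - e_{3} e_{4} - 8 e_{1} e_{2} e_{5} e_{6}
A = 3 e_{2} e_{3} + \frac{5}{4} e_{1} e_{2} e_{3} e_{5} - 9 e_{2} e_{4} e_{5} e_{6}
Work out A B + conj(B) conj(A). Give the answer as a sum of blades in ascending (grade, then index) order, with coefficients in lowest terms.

first term: -72 e_{1} e_{4} - 9 e_{2} e_{3} + 3 e_{2} e_{4} - 10 e_{3} e_{6} - \frac{15}{4} e_{1} e_{2} e_{3} e_{5} + \frac{5}{4} e_{1} e_{2} e_{4} e_{5} - 24 e_{1} e_{3} e_{5} e_{6} + 9 e_{2} e_{3} e_{5} e_{6} + 27 e_{2} e_{4} e_{5} e_{6}
second term: 72 e_{1} e_{4} + 9 e_{2} e_{3} - 3 e_{2} e_{4} + 10 e_{3} e_{6} - \frac{15}{4} e_{1} e_{2} e_{3} e_{5} + \frac{5}{4} e_{1} e_{2} e_{4} e_{5} - 24 e_{1} e_{3} e_{5} e_{6} + 9 e_{2} e_{3} e_{5} e_{6} + 27 e_{2} e_{4} e_{5} e_{6}
Answer: -\frac{15}{2} e_{1} e_{2} e_{3} e_{5} + \frac{5}{2} e_{1} e_{2} e_{4} e_{5} - 48 e_{1} e_{3} e_{5} e_{6} + 18 e_{2} e_{3} e_{5} e_{6} + 54 e_{2} e_{4} e_{5} e_{6}


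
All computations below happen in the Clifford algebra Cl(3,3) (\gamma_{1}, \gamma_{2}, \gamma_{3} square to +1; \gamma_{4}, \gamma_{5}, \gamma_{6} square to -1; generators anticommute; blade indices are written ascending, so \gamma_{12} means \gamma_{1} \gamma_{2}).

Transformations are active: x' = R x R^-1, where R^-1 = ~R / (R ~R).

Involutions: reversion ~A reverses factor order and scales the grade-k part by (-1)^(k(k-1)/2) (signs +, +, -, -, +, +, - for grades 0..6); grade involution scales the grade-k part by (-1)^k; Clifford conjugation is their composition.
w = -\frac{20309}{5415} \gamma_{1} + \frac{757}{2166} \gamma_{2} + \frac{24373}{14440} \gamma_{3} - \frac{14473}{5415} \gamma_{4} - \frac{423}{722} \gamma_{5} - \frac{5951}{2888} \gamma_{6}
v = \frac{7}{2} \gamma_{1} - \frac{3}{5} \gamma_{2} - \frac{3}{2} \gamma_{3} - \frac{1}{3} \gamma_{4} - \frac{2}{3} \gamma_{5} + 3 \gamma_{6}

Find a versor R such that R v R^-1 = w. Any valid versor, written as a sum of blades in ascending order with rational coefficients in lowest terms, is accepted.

Since q(v) = q(w) = \frac{2387}{450}, the sum R = v + w = -\frac{2713}{10830} \gamma_{1} - \frac{2713}{10830} \gamma_{2} + \frac{2713}{14440} \gamma_{3} - \frac{5426}{1805} \gamma_{4} - \frac{2713}{2166} \gamma_{5} + \frac{2713}{2888} \gamma_{6} does the job whenever invertible.
Answer: -\frac{2713}{10830} \gamma_{1} - \frac{2713}{10830} \gamma_{2} + \frac{2713}{14440} \gamma_{3} - \frac{5426}{1805} \gamma_{4} - \frac{2713}{2166} \gamma_{5} + \frac{2713}{2888} \gamma_{6}


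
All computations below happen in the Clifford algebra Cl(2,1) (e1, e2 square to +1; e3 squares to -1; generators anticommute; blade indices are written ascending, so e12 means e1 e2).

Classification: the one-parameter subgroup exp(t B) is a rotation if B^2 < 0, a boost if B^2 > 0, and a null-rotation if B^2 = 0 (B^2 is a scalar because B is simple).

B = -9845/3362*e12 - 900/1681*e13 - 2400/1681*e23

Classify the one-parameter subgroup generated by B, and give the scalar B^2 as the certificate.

B^2 term by term: the squares give (-9845/3362)^2*(e12)^2 + (-900/1681)^2*(e13)^2 + (-2400/1681)^2*(e23)^2 = 96924025/11303044*(-1) + 810000/2825761*(+1) + 5760000/2825761*(+1) = -25/4 (each basis 2-blade squares to minus the product of its generators' squares); cross terms between blades sharing an index anticommute and cancel. So B^2 = -25/4.
Answer: rotation, certificate B^2 = -25/4. One invariant decides it: the square -25/4 survives every conjugation, and its sign is exactly the classification.


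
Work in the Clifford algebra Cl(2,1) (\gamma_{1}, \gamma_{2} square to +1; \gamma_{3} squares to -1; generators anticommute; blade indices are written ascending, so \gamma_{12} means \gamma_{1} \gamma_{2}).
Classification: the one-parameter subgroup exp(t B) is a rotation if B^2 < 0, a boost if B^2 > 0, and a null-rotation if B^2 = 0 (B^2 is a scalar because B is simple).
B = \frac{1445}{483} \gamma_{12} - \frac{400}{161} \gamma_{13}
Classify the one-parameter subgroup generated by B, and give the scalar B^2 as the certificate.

B^2 term by term: the squares give (\frac{1445}{483})^2*(\gamma_{12})^2 + (-\frac{400}{161})^2*(\gamma_{13})^2 = \frac{2088025}{233289}*(-1) + \frac{160000}{25921}*(+1) = -\frac{25}{9} (each basis 2-blade squares to minus the product of its generators' squares); cross terms between blades sharing an index anticommute and cancel. So B^2 = -\frac{25}{9}.
Answer: rotation, certificate B^2 = -\frac{25}{9}. Why this suffices: the scalar -\frac{25}{9} survives any versor conjugation, so its sign alone determines the class however B is presented.


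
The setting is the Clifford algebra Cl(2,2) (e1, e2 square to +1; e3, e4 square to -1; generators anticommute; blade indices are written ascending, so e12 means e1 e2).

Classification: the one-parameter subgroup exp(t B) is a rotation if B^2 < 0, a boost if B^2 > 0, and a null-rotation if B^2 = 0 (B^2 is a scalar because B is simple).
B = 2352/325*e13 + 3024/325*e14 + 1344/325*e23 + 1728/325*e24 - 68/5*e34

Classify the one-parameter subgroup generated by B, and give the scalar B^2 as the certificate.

B^2 term by term: the squares give (2352/325)^2*(e13)^2 + (3024/325)^2*(e14)^2 + (1344/325)^2*(e23)^2 + (1728/325)^2*(e24)^2 + (-68/5)^2*(e34)^2 = 5531904/105625*(+1) + 9144576/105625*(+1) + 1806336/105625*(+1) + 2985984/105625*(+1) + 4624/25*(-1) = -16/25 (each basis 2-blade squares to minus the product of its generators' squares); cross terms between blades sharing an index anticommute and cancel; the commuting (index-disjoint) pairs give grade-4 terms 2*c*c'*(blade product), which cancel blade by blade — e1234: -8128512/105625 + 8128512/105625 = 0 — confirming B is simple. So B^2 = -16/25.
Answer: rotation, certificate B^2 = -16/25. B^2 = -16/25 is basis-independent, so its sign is the whole story.


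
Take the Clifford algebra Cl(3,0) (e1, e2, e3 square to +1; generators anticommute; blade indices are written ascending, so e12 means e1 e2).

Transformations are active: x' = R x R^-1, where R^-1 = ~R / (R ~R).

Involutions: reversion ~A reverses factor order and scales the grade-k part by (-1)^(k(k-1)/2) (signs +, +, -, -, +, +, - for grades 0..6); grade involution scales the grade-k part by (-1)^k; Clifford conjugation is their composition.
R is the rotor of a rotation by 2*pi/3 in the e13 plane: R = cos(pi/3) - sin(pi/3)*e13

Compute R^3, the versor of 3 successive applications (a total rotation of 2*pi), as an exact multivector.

Rotor phase runs at HALF the rotation angle; powers of one rotor simply add phase, so after 3 steps in e13 the phase is 3*pi/3 = pi and R^3 = cos(pi) - sin(pi)*e13.
cos(pi) = -1 and sin(pi) = 0, so R^3 = -1. The total rotation 2*pi is 1 full turn, so every vector returns to itself, yet the rotor is -1, on the OTHER sheet of the double cover (an odd number of 2*pi turns).
Answer: -1


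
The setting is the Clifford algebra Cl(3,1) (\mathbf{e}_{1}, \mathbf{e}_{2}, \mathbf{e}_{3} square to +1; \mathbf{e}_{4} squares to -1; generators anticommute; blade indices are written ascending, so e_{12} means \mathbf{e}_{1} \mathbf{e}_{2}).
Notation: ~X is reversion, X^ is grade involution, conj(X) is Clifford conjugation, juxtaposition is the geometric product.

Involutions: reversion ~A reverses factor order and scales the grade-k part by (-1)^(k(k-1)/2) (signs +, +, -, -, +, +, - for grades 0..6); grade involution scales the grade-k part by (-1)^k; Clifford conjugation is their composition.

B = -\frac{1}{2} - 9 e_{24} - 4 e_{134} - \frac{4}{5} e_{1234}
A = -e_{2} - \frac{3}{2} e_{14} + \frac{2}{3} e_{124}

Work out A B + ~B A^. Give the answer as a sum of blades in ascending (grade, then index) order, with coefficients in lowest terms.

first term: -6 e_{1} + \frac{1}{2} e_{2} - \frac{82}{15} e_{3} + 9 e_{4} + \frac{27}{2} e_{12} + \frac{3}{4} e_{14} - \frac{22}{15} e_{23} - \frac{1}{3} e_{124} - \frac{4}{5} e_{134} - 4 e_{1234}
second term: -6 e_{1} - \frac{1}{2} e_{2} + \frac{98}{15} e_{3} - 9 e_{4} + \frac{27}{2} e_{12} + \frac{3}{4} e_{14} + \frac{58}{15} e_{23} + \frac{1}{3} e_{124} - \frac{4}{5} e_{134} + 4 e_{1234}
Answer: -12 e_{1} + \frac{16}{15} e_{3} + 27 e_{12} + \frac{3}{2} e_{14} + \frac{12}{5} e_{23} - \frac{8}{5} e_{134}
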